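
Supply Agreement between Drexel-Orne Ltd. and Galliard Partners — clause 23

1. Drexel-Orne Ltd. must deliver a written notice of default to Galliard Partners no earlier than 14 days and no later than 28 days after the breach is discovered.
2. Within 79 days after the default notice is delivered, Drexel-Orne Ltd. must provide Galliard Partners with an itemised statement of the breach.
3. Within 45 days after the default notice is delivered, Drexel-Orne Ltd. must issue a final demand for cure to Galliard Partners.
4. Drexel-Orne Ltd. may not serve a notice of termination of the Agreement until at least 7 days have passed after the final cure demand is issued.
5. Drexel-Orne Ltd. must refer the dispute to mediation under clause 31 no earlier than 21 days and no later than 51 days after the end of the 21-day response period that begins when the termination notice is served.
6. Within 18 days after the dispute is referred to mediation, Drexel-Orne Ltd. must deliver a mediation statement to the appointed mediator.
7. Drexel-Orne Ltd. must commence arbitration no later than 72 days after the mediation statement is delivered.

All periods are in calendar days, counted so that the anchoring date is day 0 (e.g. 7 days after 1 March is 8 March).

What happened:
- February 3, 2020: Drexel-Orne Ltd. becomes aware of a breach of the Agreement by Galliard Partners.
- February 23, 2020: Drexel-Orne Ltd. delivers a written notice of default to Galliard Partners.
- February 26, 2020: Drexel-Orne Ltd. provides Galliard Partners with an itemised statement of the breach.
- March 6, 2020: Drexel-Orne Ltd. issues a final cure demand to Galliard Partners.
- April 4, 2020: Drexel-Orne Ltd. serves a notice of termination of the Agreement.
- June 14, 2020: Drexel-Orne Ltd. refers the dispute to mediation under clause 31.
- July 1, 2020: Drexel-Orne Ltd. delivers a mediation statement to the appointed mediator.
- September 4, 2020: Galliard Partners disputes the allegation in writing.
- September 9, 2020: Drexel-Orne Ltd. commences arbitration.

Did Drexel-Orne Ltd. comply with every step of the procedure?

(1) the permitted window runs from February 3, 2020 + 14 = February 17, 2020 to February 3, 2020 + 28 = March 2, 2020; done February 23, 2020 — within the window.
(2) due by February 23, 2020 + 79 days = May 12, 2020; done February 26, 2020 — timely.
(3) due by February 23, 2020 + 45 days = April 8, 2020; done March 6, 2020 — timely.
(4) permitted from March 6, 2020 + 7 days = March 13, 2020 onward; done April 4, 2020 — permitted.
(5) the permitted window runs from April 25, 2020 + 21 = May 16, 2020 to April 25, 2020 + 51 = June 15, 2020; done June 14, 2020 — within the window.
(6) due by June 14, 2020 + 18 days = July 2, 2020; completed July 1, 2020, before the deadline.
(7) due by July 1, 2020 + 72 days = September 11, 2020; done September 9, 2020 — timely.

Yes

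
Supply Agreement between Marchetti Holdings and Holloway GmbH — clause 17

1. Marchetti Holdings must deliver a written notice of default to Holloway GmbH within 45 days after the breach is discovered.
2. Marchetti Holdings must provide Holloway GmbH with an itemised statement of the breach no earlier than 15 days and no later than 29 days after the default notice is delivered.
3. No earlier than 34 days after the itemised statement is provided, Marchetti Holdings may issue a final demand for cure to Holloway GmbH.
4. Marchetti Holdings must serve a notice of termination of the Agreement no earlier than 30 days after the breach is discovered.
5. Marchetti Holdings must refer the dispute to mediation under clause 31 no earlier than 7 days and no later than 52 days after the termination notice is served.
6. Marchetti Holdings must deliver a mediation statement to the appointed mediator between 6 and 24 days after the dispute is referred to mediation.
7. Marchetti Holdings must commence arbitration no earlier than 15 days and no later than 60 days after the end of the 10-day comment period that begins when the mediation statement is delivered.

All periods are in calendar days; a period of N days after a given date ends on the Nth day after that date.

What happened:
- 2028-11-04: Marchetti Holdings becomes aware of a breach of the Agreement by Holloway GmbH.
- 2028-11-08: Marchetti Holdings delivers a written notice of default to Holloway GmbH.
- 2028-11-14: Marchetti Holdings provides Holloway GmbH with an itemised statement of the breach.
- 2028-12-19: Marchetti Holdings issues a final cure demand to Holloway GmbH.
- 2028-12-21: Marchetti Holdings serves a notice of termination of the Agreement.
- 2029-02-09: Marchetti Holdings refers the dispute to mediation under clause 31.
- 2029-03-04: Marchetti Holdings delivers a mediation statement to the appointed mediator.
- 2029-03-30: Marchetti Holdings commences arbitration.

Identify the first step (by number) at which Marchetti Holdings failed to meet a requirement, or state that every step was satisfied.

(1) due by 2028-11-04 + 45 days = 2028-12-19; 2028-11-08 is within that limit.
(2) the permitted window runs from 2028-11-08 + 15 = 2028-11-23 to 2028-11-08 + 29 = 2028-12-07; 2028-11-14 is 9 days too early.

Step 2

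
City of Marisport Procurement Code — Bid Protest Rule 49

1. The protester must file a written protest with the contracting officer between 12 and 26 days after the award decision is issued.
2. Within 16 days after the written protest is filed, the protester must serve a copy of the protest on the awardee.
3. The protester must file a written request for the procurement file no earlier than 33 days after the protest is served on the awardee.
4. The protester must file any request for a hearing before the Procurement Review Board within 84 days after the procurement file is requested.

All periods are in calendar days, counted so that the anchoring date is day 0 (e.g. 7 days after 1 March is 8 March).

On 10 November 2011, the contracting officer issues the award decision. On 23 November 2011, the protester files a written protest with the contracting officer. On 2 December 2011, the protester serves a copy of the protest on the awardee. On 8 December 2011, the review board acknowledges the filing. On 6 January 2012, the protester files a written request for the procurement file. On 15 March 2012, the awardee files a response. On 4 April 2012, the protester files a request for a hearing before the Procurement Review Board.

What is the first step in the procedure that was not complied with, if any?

Step 1 — 12 and 26 days from 10 November 2011 (when the award decision is issued) are 22 November 2011 and 6 December 2011 respectively; 23 November 2011 falls inside that range.
Step 2 — counting 16 days from 23 November 2011 (when the written protest is filed) gives a deadline of 9 December 2011; done 2 December 2011 — timely.
Step 3 — must wait 33 days from 2 December 2011 (when the protest is served on the awardee), so not before 4 January 2012; done 6 January 2012, after the minimum wait.
Step 4 — counting 84 days from 6 January 2012 (when the procurement file is requested) gives a deadline of 30 March 2012; 4 April 2012 misses that deadline by 5 days.

Step 4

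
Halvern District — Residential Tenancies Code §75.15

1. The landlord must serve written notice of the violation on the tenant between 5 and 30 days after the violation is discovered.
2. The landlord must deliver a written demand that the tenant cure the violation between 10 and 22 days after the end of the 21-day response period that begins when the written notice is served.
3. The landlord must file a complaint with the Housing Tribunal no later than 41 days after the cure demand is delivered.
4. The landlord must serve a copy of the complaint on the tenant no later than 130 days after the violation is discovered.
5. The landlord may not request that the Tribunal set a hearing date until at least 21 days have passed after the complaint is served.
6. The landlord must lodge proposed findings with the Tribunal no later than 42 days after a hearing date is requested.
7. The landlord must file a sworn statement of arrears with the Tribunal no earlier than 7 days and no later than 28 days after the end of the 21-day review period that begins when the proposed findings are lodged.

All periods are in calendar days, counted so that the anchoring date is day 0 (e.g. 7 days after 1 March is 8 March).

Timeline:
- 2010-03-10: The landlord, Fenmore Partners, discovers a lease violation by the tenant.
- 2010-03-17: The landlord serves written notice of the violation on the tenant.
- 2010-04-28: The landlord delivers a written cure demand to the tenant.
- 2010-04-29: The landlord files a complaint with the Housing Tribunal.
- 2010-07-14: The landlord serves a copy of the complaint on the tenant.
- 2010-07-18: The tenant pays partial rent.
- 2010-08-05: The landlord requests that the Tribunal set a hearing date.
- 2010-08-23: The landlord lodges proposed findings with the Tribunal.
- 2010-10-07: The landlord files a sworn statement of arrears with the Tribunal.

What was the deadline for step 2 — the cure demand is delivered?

2010-04-29

The written notice is served on 2010-03-17; the 21-day response period therefore ends 2010-04-07, and step 2 runs from that date. The window is 10–22 days after 2010-04-07; it closes on 2010-04-29.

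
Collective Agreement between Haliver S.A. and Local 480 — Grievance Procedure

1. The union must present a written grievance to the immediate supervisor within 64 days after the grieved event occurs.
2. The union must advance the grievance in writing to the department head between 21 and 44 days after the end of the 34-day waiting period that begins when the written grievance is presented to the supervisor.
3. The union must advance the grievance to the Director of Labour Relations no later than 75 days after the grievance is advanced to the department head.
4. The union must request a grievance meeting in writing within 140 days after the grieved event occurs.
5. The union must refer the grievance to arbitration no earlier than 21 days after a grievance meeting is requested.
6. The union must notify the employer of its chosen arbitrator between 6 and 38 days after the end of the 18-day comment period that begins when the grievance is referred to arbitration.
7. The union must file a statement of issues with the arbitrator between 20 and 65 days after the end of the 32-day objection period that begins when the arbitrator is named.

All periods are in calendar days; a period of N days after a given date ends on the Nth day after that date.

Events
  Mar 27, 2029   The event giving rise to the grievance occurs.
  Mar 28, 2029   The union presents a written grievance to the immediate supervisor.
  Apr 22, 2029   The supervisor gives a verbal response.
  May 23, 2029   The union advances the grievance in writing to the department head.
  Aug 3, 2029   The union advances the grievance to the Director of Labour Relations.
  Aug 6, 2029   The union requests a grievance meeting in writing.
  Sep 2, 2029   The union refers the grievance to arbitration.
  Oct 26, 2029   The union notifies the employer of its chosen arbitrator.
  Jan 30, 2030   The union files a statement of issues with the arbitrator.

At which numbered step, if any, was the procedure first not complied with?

None — every step was satisfied

Step 1 — counting 64 days from Mar 27, 2029 (when the grieved event occurs) gives a deadline of May 30, 2029; completed Mar 28, 2029, before the deadline.
Step 2 — 21 and 44 days from May 1, 2029 (end of the 34-day waiting period, which began when the written grievance is presented to the supervisor on Mar 28, 2029) are May 22, 2029 and Jun 14, 2029 respectively; done May 23, 2029, which is between those dates.
Step 3 — counting 75 days from May 23, 2029 (when the grievance is advanced to the department head) gives a deadline of Aug 6, 2029; Aug 3, 2029 is within that limit.
Step 4 — counting 140 days from Mar 27, 2029 (when the grieved event occurs) gives a deadline of Aug 14, 2029; Aug 6, 2029 is within that limit.
Step 5 — must wait 21 days from Aug 6, 2029 (when a grievance meeting is requested), so not before Aug 27, 2029; Sep 2, 2029 is on or after that date.
Step 6 — 6 and 38 days from Sep 20, 2029 (end of the 18-day comment period, which began when the grievance is referred to arbitration on Sep 2, 2029) are Sep 26, 2029 and Oct 28, 2029 respectively; Oct 26, 2029 falls inside that range.
Step 7 — 20 and 65 days from Nov 27, 2029 (end of the 32-day objection period, which began when the arbitrator is named on Oct 26, 2029) are Dec 17, 2029 and Jan 31, 2030 respectively; done Jan 30, 2030 — within the window.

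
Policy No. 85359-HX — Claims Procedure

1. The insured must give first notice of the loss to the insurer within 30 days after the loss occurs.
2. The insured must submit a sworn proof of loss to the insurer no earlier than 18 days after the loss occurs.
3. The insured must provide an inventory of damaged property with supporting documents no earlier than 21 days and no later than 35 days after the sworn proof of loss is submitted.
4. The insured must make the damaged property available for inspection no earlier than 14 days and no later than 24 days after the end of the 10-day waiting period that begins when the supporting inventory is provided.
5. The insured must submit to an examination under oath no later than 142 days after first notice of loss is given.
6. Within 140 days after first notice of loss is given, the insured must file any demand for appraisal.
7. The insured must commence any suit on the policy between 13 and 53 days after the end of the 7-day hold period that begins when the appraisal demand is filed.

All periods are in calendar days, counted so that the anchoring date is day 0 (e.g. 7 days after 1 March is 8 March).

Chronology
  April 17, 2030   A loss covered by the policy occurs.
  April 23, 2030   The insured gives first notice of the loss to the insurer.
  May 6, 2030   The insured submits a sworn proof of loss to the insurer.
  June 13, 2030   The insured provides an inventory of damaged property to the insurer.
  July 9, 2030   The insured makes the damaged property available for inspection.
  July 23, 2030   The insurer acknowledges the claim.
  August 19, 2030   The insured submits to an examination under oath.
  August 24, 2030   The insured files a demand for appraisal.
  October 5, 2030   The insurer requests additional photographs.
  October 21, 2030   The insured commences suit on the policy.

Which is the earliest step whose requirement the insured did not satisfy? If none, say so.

Step 3

(1) due by April 17, 2030 + 30 days = May 17, 2030; done April 23, 2030 — timely.
(2) permitted from April 17, 2030 + 18 days = May 5, 2030 onward; done May 6, 2030, after the minimum wait.
(3) the permitted window runs from May 6, 2030 + 21 = May 27, 2030 to May 6, 2030 + 35 = June 10, 2030; done June 13, 2030 — 3 days after the window closed.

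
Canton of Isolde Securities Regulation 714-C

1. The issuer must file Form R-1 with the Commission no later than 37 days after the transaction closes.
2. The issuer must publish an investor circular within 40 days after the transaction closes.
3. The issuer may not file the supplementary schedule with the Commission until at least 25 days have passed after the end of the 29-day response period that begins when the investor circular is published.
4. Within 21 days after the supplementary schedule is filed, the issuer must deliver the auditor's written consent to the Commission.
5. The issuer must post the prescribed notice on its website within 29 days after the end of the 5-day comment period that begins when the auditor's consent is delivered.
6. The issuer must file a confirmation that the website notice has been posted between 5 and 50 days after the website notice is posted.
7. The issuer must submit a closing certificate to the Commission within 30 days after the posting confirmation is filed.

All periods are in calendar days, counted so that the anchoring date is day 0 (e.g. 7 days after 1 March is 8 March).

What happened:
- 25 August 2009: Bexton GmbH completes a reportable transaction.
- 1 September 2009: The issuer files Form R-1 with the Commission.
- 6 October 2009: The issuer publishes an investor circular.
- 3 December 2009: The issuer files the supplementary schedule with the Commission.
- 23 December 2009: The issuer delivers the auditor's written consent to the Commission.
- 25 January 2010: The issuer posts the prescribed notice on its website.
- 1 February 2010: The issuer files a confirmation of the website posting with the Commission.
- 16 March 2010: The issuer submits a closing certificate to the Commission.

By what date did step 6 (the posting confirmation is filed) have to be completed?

16 March 2010

Step 6 runs from 25 January 2010, when the website notice is posted. The window is 5–50 days after 25 January 2010; it closes on 16 March 2010.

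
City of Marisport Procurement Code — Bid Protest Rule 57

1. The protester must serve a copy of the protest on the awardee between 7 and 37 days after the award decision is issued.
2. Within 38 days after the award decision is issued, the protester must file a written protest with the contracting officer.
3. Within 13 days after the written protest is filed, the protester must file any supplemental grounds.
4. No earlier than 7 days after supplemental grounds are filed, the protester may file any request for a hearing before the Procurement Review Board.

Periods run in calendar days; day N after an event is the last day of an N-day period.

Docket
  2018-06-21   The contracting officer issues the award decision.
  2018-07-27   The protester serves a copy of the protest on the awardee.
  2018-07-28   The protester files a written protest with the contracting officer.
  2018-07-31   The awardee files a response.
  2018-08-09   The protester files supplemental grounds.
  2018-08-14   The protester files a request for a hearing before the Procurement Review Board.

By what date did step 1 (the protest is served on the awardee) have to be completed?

Step 1 runs from 2018-06-21, when the award decision is issued. The window is 7–37 days after 2018-06-21; it closes on 2018-07-28.

2018-07-28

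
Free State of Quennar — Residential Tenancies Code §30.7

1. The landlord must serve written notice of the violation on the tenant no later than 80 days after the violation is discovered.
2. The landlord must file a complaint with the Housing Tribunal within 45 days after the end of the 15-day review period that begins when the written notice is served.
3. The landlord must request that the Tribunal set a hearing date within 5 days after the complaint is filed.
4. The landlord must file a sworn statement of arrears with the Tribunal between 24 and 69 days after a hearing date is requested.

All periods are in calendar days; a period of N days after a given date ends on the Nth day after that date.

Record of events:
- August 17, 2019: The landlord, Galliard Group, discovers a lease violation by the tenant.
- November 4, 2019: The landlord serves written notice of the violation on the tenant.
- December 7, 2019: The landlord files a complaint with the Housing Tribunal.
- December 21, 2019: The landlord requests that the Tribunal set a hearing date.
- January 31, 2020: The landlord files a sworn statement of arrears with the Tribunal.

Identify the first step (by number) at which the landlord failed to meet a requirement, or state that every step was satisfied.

Step 1 — counting 80 days from August 17, 2019 (when the violation is discovered) gives a deadline of November 5, 2019; November 4, 2019 is within that limit.
Step 2 — counting 45 days from November 19, 2019 (end of the 15-day review period, which began when the written notice is served on November 4, 2019) gives a deadline of January 3, 2020; completed December 7, 2019, before the deadline.
Step 3 — counting 5 days from December 7, 2019 (when the complaint is filed) gives a deadline of December 12, 2019; done December 21, 2019 — 9 days late.
The procedure was therefore not followed at step 3.

Step 3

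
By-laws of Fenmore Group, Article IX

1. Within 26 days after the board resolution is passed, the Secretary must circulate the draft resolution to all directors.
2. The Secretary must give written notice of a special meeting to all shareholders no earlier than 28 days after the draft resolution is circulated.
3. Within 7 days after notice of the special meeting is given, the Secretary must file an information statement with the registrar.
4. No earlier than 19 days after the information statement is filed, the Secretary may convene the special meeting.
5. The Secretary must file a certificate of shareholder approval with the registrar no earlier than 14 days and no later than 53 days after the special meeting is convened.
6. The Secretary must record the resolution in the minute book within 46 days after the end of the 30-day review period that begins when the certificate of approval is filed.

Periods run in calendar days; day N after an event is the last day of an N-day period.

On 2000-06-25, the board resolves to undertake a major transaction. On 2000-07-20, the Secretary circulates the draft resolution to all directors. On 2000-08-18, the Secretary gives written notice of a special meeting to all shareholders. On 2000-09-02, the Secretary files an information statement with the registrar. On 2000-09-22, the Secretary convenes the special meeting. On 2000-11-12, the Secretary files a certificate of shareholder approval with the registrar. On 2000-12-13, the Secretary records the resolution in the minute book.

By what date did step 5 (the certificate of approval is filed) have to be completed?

Step 5 runs from 2000-09-22, when the special meeting is convened. The window is 14–53 days after 2000-09-22; it closes on 2000-11-14.

2000-11-14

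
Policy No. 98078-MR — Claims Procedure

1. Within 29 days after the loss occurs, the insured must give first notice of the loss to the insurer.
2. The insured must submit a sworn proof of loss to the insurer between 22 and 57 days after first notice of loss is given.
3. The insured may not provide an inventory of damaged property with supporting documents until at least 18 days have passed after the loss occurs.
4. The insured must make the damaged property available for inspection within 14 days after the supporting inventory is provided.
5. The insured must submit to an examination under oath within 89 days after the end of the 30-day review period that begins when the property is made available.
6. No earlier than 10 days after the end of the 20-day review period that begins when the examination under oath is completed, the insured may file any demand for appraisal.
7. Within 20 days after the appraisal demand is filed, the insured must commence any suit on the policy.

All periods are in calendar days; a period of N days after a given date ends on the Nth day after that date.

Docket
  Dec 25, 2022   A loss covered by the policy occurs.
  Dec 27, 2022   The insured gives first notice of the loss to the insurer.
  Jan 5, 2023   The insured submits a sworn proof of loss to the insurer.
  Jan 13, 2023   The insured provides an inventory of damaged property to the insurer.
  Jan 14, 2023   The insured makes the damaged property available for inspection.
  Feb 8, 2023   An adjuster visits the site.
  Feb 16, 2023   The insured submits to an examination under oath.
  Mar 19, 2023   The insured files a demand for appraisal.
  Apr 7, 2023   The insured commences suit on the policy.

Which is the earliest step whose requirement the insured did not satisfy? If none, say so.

Step 2

Step 1: 29 days after Dec 25, 2022 (when the loss occurs) is Jan 23, 2023; completed Dec 27, 2022, before the deadline.
Step 2: the window is 22–57 days after Dec 27, 2022 (when first notice of loss is given), so Jan 18, 2023 through Feb 22, 2023; Jan 5, 2023 is 13 days too early.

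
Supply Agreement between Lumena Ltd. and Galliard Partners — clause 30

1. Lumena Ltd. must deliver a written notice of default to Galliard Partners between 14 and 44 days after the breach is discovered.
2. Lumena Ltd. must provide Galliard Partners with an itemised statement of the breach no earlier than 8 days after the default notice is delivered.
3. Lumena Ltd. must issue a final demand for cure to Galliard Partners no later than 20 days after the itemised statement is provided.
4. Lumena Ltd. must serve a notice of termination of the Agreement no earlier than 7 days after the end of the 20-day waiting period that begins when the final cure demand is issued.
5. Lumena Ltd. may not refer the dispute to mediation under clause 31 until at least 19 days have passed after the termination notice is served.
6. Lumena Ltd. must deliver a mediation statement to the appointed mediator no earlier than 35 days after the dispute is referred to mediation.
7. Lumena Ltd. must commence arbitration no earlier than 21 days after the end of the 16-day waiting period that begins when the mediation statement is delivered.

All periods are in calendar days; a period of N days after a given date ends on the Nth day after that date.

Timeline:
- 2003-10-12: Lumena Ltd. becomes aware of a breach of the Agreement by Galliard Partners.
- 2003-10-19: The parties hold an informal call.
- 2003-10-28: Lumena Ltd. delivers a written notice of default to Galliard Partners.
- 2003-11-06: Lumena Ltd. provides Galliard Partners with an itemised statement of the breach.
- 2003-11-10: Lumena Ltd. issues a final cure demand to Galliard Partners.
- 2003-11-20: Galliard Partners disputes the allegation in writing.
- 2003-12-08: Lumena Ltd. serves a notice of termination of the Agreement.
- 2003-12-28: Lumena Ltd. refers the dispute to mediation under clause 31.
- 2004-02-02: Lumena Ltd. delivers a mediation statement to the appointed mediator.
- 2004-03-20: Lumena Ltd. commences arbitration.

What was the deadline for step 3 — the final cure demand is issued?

Step 3 runs from 2003-11-06, when the itemised statement is provided. 20 days after 2003-11-06 is 2003-11-26.

2003-11-26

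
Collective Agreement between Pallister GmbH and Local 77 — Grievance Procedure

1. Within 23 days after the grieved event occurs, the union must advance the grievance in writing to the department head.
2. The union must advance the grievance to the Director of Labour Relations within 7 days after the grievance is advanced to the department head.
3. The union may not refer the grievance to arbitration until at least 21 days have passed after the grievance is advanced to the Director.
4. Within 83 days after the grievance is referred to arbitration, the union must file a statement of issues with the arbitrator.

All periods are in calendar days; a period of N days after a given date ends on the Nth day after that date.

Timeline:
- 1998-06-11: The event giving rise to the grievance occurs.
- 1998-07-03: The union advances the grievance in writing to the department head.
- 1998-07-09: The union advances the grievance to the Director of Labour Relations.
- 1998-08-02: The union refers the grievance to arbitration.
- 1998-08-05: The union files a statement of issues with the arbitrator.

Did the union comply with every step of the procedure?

Step 1 — counting 23 days from 1998-06-11 (when the grieved event occurs) gives a deadline of 1998-07-04; done 1998-07-03 — timely.
Step 2 — counting 7 days from 1998-07-03 (when the grievance is advanced to the department head) gives a deadline of 1998-07-10; completed 1998-07-09, before the deadline.
Step 3 — must wait 21 days from 1998-07-09 (when the grievance is advanced to the Director), so not before 1998-07-30; 1998-08-02 is on or after that date.
Step 4 — counting 83 days from 1998-08-02 (when the grievance is referred to arbitration) gives a deadline of 1998-10-24; 1998-08-05 is within that limit.

Yes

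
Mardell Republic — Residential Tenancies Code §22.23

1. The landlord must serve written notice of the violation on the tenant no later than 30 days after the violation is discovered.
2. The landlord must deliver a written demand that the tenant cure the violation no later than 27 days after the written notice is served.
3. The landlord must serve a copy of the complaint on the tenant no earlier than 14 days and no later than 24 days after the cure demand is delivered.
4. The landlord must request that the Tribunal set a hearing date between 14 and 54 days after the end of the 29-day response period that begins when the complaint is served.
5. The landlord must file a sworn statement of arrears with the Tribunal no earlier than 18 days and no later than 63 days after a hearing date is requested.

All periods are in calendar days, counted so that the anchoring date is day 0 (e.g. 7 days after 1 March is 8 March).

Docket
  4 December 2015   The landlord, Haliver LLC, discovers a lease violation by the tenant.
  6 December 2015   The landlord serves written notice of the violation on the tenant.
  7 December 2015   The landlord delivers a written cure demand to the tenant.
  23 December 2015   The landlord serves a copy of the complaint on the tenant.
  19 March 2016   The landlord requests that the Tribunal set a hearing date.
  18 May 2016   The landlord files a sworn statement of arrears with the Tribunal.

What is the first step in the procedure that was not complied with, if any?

Step 4

(1) due by 4 December 2015 + 30 days = 3 January 2016; 6 December 2015 is within that limit.
(2) due by 6 December 2015 + 27 days = 2 January 2016; 7 December 2015 is within that limit.
(3) the permitted window runs from 7 December 2015 + 14 = 21 December 2015 to 7 December 2015 + 24 = 31 December 2015; 23 December 2015 falls inside that range.
(4) the permitted window runs from 21 January 2016 + 14 = 4 February 2016 to 21 January 2016 + 54 = 15 March 2016; done 19 March 2016 — 4 days after the window closed.
No need to go further; step 4 was not satisfied.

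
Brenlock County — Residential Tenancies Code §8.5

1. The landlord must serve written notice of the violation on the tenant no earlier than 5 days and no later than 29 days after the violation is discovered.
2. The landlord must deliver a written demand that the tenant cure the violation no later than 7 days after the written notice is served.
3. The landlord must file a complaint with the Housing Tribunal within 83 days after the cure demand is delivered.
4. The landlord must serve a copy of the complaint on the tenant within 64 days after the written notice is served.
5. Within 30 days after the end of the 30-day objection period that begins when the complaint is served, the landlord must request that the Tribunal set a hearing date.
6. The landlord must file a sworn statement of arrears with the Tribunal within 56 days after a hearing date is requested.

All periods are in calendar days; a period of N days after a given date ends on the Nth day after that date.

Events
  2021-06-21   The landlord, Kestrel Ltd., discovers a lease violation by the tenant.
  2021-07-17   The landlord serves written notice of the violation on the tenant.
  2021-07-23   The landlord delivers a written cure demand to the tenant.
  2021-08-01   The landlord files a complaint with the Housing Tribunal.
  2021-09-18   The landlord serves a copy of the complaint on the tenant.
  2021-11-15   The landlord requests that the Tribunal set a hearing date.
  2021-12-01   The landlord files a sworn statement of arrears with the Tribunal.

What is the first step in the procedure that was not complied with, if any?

Step 1 — 5 and 29 days from 2021-06-21 (when the violation is discovered) are 2021-06-26 and 2021-07-20 respectively; done 2021-07-17 — within the window.
Step 2 — counting 7 days from 2021-07-17 (when the written notice is served) gives a deadline of 2021-07-24; done 2021-07-23 — timely.
Step 3 — counting 83 days from 2021-07-23 (when the cure demand is delivered) gives a deadline of 2021-10-14; 2021-08-01 is within that limit.
Step 4 — counting 64 days from 2021-07-17 (when the written notice is served) gives a deadline of 2021-09-19; done 2021-09-18 — timely.
Step 5 — counting 30 days from 2021-10-18 (end of the 30-day objection period, which began when the complaint is served on 2021-09-18) gives a deadline of 2021-11-17; 2021-11-15 is within that limit.
Step 6 — counting 56 days from 2021-11-15 (when a hearing date is requested) gives a deadline of 2022-01-10; 2021-12-01 is within that limit.

None — every step was satisfied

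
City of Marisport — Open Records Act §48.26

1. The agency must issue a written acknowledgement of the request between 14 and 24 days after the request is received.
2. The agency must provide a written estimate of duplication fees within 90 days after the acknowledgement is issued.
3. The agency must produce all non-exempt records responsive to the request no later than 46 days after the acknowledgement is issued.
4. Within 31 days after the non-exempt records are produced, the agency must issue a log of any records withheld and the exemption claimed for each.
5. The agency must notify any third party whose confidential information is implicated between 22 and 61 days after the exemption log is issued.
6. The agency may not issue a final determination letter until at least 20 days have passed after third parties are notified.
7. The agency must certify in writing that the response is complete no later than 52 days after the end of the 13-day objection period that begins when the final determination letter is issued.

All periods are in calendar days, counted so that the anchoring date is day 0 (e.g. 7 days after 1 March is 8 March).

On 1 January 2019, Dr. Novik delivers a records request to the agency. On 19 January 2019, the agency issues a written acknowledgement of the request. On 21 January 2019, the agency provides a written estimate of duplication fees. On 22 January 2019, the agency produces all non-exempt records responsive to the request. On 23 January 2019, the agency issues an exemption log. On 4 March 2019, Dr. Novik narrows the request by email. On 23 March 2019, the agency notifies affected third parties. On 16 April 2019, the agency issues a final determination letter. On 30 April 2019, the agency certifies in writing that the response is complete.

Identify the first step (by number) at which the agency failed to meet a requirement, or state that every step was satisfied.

Step 1: the window is 14–24 days after 1 January 2019 (when the request is received), so 15 January 2019 through 25 January 2019; done 19 January 2019 — within the window.
Step 2: 90 days after 19 January 2019 (when the acknowledgement is issued) is 19 April 2019; 21 January 2019 is within that limit.
Step 3: 46 days after 19 January 2019 (when the acknowledgement is issued) is 6 March 2019; completed 22 January 2019, before the deadline.
Step 4: 31 days after 22 January 2019 (when the non-exempt records are produced) is 22 February 2019; done 23 January 2019 — timely.
Step 5: the window is 22–61 days after 23 January 2019 (when the exemption log is issued), so 14 February 2019 through 25 March 2019; 23 March 2019 falls inside that range.
Step 6: the earliest permitted date is 20 days after 23 March 2019 (when third parties are notified), i.e. 12 April 2019; done 16 April 2019, after the minimum wait.
Step 7: 52 days after 29 April 2019 (end of the 13-day objection period, which began when the final determination letter is issued on 16 April 2019) is 20 June 2019; done 30 April 2019 — timely.

None — every step was satisfied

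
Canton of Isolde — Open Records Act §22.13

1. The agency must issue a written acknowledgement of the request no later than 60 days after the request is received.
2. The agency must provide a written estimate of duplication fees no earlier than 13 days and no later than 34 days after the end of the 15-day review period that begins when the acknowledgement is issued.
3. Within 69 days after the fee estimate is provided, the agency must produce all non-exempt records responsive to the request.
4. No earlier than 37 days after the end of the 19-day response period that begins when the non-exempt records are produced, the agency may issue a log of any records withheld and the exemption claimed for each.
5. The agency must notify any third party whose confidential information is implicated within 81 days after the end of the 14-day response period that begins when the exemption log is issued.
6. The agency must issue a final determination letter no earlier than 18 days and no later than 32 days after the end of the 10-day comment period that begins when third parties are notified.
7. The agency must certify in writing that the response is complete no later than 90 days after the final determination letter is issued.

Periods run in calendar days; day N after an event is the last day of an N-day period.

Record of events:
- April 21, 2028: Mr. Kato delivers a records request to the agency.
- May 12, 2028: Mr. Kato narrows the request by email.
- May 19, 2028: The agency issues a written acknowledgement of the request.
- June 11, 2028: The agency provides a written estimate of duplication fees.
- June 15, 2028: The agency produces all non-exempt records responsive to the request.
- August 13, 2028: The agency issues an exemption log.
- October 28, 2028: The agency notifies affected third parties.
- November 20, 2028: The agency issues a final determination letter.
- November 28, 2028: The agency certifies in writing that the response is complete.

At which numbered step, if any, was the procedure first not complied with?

Step 1: 60 days after April 21, 2028 (when the request is received) is June 20, 2028; May 19, 2028 is within that limit.
Step 2: the window is 13–34 days after June 3, 2028 (end of the 15-day review period, which began when the acknowledgement is issued on May 19, 2028), so June 16, 2028 through July 7, 2028; done June 11, 2028 — 5 days before the window opened.

Step 2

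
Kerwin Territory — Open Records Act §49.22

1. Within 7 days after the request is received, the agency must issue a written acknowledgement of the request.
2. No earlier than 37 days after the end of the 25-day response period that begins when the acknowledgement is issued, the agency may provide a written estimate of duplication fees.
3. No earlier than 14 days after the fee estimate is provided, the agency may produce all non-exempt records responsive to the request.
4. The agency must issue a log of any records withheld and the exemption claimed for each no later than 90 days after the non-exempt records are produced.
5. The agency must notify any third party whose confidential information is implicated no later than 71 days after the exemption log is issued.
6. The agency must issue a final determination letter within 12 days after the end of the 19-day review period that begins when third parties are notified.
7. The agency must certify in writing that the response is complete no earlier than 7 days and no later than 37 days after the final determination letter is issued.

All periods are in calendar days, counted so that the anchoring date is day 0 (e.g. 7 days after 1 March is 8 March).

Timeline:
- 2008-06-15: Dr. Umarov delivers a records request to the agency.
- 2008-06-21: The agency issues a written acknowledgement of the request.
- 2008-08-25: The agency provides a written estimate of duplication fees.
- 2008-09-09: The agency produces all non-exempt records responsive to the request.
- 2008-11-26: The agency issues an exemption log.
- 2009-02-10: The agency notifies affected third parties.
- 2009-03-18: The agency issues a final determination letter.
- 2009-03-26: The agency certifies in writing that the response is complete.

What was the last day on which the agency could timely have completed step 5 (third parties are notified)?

Step 5 runs from 2008-11-26, when the exemption log is issued. 71 days after 2008-11-26 is 2009-02-05.

2009-02-05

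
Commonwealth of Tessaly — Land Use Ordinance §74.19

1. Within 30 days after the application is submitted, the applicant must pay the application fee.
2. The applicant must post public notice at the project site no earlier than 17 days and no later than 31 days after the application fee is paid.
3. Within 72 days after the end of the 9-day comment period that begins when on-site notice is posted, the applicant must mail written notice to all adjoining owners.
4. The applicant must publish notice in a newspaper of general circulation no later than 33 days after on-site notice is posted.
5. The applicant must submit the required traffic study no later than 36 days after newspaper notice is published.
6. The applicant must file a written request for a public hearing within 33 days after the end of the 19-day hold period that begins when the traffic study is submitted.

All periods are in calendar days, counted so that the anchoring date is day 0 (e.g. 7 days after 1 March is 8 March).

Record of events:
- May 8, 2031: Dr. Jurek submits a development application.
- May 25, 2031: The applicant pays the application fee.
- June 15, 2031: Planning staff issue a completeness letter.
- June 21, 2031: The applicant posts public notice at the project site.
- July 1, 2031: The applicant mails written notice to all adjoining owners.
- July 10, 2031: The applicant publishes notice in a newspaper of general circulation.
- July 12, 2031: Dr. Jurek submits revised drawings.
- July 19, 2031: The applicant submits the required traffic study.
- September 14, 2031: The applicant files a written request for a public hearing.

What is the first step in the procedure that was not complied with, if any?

Step 1 — counting 30 days from May 8, 2031 (when the application is submitted) gives a deadline of June 7, 2031; done May 25, 2031 — timely.
Step 2 — 17 and 31 days from May 25, 2031 (when the application fee is paid) are June 11, 2031 and June 25, 2031 respectively; done June 21, 2031, which is between those dates.
Step 3 — counting 72 days from June 30, 2031 (end of the 9-day comment period, which began when on-site notice is posted on June 21, 2031) gives a deadline of September 10, 2031; completed July 1, 2031, before the deadline.
Step 4 — counting 33 days from June 21, 2031 (when on-site notice is posted) gives a deadline of July 24, 2031; July 10, 2031 is within that limit.
Step 5 — counting 36 days from July 10, 2031 (when newspaper notice is published) gives a deadline of August 15, 2031; July 19, 2031 is within that limit.
Step 6 — counting 33 days from August 7, 2031 (end of the 19-day hold period, which began when the traffic study is submitted on July 19, 2031) gives a deadline of September 9, 2031; done September 14, 2031 — 5 days late.

Step 6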